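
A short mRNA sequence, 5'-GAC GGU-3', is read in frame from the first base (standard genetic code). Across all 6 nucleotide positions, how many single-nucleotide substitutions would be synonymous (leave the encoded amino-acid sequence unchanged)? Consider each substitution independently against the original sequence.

Codon 1 (GAC, Asp): 1 synonymous substitution.
Codon 2 (GGU, Gly): 3 synonymous substitutions.
Total: 1 + 3 = 4.

4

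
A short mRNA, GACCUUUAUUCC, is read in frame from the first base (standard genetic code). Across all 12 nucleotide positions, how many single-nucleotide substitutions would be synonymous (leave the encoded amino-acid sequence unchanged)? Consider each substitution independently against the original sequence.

8

Codon 1 (GAC, Asp): 1 synonymous substitution.
Codon 2 (CUU, Leu): 3 synonymous substitutions.
Codon 3 (UAU, Tyr): 1 synonymous substitution.
Codon 4 (UCC, Ser): 3 synonymous substitutions.
Total: 1 + 3 + 1 + 3 = 8.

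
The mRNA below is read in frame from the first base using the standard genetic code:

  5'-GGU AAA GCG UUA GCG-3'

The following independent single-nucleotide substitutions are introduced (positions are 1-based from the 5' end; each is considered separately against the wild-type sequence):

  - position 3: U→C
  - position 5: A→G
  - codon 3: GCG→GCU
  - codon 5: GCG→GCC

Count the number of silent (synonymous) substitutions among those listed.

3

Codon 1: GGU (Gly) → GGC (Gly) — synonymous.
Codon 2: AAA (Lys) → AGA (Arg) — missense.
Codon 3: GCG (Ala) → GCU (Ala) — synonymous.
Codon 5: GCG (Ala) → GCC (Ala) — synonymous.
Synonymous: 3 of 4.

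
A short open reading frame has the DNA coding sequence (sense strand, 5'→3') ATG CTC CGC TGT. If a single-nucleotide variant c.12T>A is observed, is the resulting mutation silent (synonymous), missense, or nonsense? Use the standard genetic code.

nonsense

Position 12 falls in codon 4: TGT → Cys.
After the substitution the codon is TGA → Stop.
The new codon is a stop codon, so this is a nonsense mutation.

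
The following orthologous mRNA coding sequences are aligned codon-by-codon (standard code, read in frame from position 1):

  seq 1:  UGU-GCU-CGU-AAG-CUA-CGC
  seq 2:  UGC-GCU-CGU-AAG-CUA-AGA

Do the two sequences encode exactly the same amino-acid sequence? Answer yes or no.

yes

Codon 1: UGU Cys / UGC Cys — synonymous.
Codon 2: GCU Ala / GCU Ala — identical.
Codon 3: CGU Arg / CGU Arg — identical.
Codon 4: AAG Lys / AAG Lys — identical.
Codon 5: CUA Leu / CUA Leu — identical.
Codon 6: CGC Arg / AGA Arg — synonymous.
Nonsynonymous differences: 0 → same protein.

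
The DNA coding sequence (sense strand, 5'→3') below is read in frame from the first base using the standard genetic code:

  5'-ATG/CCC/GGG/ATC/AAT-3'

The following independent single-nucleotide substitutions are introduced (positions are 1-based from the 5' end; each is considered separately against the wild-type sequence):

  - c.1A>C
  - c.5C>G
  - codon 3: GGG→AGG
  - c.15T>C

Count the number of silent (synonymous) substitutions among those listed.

Codon 1: ATG (Met) → CTG (Leu) — missense.
Codon 2: CCC (Pro) → CGC (Arg) — missense.
Codon 3: GGG (Gly) → AGG (Arg) — missense.
Codon 5: AAT (Asn) → AAC (Asn) — synonymous.
Synonymous: 1 of 4.

1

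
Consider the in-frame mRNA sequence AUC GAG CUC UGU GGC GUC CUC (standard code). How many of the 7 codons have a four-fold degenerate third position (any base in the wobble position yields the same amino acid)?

4

Codon 1 AUC (Ile): third position 3-fold.
Codon 2 GAG (Glu): third position 2-fold.
Codon 3 CUC (Leu): third position 4-fold.
Codon 4 UGU (Cys): third position 2-fold.
Codon 5 GGC (Gly): third position 4-fold.
Codon 6 GUC (Val): third position 4-fold.
Codon 7 CUC (Leu): third position 4-fold.
Four-fold degenerate third positions: 4.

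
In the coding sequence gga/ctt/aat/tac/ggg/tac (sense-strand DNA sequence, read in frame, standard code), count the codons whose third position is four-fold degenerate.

3

Codon 1 GGA (Gly): third position 4-fold.
Codon 2 CTT (Leu): third position 4-fold.
Codon 3 AAT (Asn): third position 2-fold.
Codon 4 TAC (Tyr): third position 2-fold.
Codon 5 GGG (Gly): third position 4-fold.
Codon 6 TAC (Tyr): third position 2-fold.
Four-fold degenerate third positions: 3.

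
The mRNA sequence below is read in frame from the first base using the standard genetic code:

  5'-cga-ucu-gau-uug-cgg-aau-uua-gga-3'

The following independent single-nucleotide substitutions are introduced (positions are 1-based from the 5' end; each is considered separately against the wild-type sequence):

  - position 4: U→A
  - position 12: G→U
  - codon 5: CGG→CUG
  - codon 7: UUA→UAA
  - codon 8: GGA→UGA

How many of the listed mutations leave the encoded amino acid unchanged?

0

Codon 2: UCU (Ser) → ACU (Thr) — missense.
Codon 4: UUG (Leu) → UUU (Phe) — missense.
Codon 5: CGG (Arg) → CUG (Leu) — missense.
Codon 7: UUA (Leu) → UAA (Stop) — nonsense.
Codon 8: GGA (Gly) → UGA (Stop) — nonsense.
Synonymous: 0 of 5.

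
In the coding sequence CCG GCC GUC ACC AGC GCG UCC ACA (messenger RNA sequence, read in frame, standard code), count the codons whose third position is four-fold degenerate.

7

Codon 1 CCG (Pro): third position 4-fold.
Codon 2 GCC (Ala): third position 4-fold.
Codon 3 GUC (Val): third position 4-fold.
Codon 4 ACC (Thr): third position 4-fold.
Codon 5 AGC (Ser): third position 2-fold.
Codon 6 GCG (Ala): third position 4-fold.
Codon 7 UCC (Ser): third position 4-fold.
Codon 8 ACA (Thr): third position 4-fold.
Four-fold degenerate third positions: 7.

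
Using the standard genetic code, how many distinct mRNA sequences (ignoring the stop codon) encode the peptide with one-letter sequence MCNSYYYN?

384

Met: 1 codon.
Cys: 2 codons.
Asn: 2 codons.
Ser: 6 codons.
Tyr: 2 codons.
Tyr: 2 codons.
Tyr: 2 codons.
Asn: 2 codons.
1 × 2 × 2 × 6 × 2 × 2 × 2 × 2 = 384.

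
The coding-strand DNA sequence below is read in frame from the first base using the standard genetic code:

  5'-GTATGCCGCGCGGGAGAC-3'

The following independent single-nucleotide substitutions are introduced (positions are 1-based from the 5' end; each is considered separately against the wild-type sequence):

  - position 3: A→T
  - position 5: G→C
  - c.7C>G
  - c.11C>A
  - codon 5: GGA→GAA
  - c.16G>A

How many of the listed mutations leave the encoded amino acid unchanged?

1

Codon 1: GTA (Val) → GTT (Val) — synonymous.
Codon 2: TGC (Cys) → TCC (Ser) — missense.
Codon 3: CGC (Arg) → GGC (Gly) — missense.
Codon 4: GCG (Ala) → GAG (Glu) — missense.
Codon 5: GGA (Gly) → GAA (Glu) — missense.
Codon 6: GAC (Asp) → AAC (Asn) — missense.
Synonymous: 1 of 6.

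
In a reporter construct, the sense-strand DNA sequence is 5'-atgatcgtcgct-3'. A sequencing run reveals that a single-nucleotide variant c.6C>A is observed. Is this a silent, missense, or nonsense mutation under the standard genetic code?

Position 6 falls in codon 2: ATC → Ile.
After the substitution the codon is ATA → Ile.
Both encode Ile, so the change is synonymous.

silent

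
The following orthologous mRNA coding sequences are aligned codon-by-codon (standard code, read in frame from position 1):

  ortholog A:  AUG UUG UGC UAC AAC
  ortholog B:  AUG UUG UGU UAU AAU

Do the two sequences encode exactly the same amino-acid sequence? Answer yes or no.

Codon 1: AUG Met / AUG Met — identical.
Codon 2: UUG Leu / UUG Leu — identical.
Codon 3: UGC Cys / UGU Cys — synonymous.
Codon 4: UAC Tyr / UAU Tyr — synonymous.
Codon 5: AAC Asn / AAU Asn — synonymous.
Nonsynonymous differences: 0 → same protein.

yes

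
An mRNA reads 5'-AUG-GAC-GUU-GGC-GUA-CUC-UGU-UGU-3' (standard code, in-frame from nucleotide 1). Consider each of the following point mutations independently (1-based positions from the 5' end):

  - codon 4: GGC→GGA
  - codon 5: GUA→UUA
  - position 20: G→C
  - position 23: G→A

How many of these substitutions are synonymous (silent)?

Codon 4: GGC (Gly) → GGA (Gly) — synonymous.
Codon 5: GUA (Val) → UUA (Leu) — missense.
Codon 7: UGU (Cys) → UCU (Ser) — missense.
Codon 8: UGU (Cys) → UAU (Tyr) — missense.
Synonymous: 1 of 4.

1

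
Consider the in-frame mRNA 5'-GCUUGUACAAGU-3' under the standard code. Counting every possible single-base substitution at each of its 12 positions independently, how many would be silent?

Codon 1 (GCU, Ala): 3 synonymous substitutions.
Codon 2 (UGU, Cys): 1 synonymous substitution.
Codon 3 (ACA, Thr): 3 synonymous substitutions.
Codon 4 (AGU, Ser): 1 synonymous substitution.
Total: 3 + 1 + 3 + 1 = 8.

8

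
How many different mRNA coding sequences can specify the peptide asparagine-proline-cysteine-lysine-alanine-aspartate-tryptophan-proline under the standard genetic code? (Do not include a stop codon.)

Asn: 2 codons.
Pro: 4 codons.
Cys: 2 codons.
Lys: 2 codons.
Ala: 4 codons.
Asp: 2 codons.
Trp: 1 codon.
Pro: 4 codons.
2 × 4 × 2 × 2 × 4 × 2 × 1 × 4 = 1024.

1024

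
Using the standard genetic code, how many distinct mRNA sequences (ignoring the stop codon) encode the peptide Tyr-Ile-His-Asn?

24

Tyr: 2 codons.
Ile: 3 codons.
His: 2 codons.
Asn: 2 codons.
2 × 3 × 2 × 2 = 24.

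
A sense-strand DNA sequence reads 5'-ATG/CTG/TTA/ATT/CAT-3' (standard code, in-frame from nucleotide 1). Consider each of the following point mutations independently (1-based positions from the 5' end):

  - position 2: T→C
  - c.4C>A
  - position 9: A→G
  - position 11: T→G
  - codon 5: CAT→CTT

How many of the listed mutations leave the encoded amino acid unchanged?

Codon 1: ATG (Met) → ACG (Thr) — missense.
Codon 2: CTG (Leu) → ATG (Met) — missense.
Codon 3: TTA (Leu) → TTG (Leu) — synonymous.
Codon 4: ATT (Ile) → AGT (Ser) — missense.
Codon 5: CAT (His) → CTT (Leu) — missense.
Synonymous: 1 of 5.

1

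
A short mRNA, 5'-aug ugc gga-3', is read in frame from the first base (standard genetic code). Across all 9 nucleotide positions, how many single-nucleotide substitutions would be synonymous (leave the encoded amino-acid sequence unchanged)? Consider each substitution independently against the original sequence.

4

Codon 1 (AUG, Met): 0 synonymous substitutions.
Codon 2 (UGC, Cys): 1 synonymous substitution.
Codon 3 (GGA, Gly): 3 synonymous substitutions.
Total: 0 + 1 + 3 = 4.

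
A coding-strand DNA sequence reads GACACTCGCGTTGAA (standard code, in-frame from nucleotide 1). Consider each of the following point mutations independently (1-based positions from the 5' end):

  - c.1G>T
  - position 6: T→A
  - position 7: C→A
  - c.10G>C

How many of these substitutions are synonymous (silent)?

Codon 1: GAC (Asp) → TAC (Tyr) — missense.
Codon 2: ACT (Thr) → ACA (Thr) — synonymous.
Codon 3: CGC (Arg) → AGC (Ser) — missense.
Codon 4: GTT (Val) → CTT (Leu) — missense.
Synonymous: 1 of 4.

1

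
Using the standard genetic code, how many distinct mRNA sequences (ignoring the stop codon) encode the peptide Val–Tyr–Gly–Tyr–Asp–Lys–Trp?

256

Val: 4 codons.
Tyr: 2 codons.
Gly: 4 codons.
Tyr: 2 codons.
Asp: 2 codons.
Lys: 2 codons.
Trp: 1 codon.
4 × 2 × 4 × 2 × 2 × 2 × 1 = 256.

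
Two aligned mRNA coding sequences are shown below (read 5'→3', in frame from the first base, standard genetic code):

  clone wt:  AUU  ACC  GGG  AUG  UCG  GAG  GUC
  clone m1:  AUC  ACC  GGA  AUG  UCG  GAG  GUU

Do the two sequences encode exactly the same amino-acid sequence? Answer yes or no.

Codon 1: AUU Ile / AUC Ile — synonymous.
Codon 2: ACC Thr / ACC Thr — identical.
Codon 3: GGG Gly / GGA Gly — synonymous.
Codon 4: AUG Met / AUG Met — identical.
Codon 5: UCG Ser / UCG Ser — identical.
Codon 6: GAG Glu / GAG Glu — identical.
Codon 7: GUC Val / GUU Val — synonymous.
Nonsynonymous differences: 0 → same protein.

yes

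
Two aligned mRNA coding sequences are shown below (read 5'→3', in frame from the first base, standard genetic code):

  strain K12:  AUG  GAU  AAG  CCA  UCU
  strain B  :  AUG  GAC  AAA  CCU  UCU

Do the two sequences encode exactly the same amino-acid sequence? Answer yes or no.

yes

Codon 1: AUG Met / AUG Met — identical.
Codon 2: GAU Asp / GAC Asp — synonymous.
Codon 3: AAG Lys / AAA Lys — synonymous.
Codon 4: CCA Pro / CCU Pro — synonymous.
Codon 5: UCU Ser / UCU Ser — identical.
Nonsynonymous differences: 0 → same protein.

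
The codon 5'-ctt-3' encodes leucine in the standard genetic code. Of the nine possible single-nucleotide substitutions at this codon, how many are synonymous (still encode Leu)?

Position 1: none → 0 synonymous.
Position 2: none → 0 synonymous.
Position 3: CTC, CTA, CTG → 3 synonymous.
Total: 0 + 0 + 3 = 3.

3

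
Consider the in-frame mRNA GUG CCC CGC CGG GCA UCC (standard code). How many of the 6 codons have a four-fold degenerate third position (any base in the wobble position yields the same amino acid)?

Codon 1 GUG (Val): third position 4-fold.
Codon 2 CCC (Pro): third position 4-fold.
Codon 3 CGC (Arg): third position 4-fold.
Codon 4 CGG (Arg): third position 4-fold.
Codon 5 GCA (Ala): third position 4-fold.
Codon 6 UCC (Ser): third position 4-fold.
Four-fold degenerate third positions: 6.

6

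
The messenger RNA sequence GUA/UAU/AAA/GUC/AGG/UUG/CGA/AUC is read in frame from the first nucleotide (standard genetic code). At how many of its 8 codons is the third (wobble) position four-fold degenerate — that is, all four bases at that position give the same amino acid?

3

Codon 1 GUA (Val): third position 4-fold.
Codon 2 UAU (Tyr): third position 2-fold.
Codon 3 AAA (Lys): third position 2-fold.
Codon 4 GUC (Val): third position 4-fold.
Codon 5 AGG (Arg): third position 2-fold.
Codon 6 UUG (Leu): third position 2-fold.
Codon 7 CGA (Arg): third position 4-fold.
Codon 8 AUC (Ile): third position 3-fold.
Four-fold degenerate third positions: 3.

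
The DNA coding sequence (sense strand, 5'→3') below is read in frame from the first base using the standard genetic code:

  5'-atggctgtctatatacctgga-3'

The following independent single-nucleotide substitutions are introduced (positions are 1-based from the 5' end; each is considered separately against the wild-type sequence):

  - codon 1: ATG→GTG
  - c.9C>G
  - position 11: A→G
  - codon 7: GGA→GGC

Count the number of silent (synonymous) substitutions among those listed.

2

Codon 1: ATG (Met) → GTG (Val) — missense.
Codon 3: GTC (Val) → GTG (Val) — synonymous.
Codon 4: TAT (Tyr) → TGT (Cys) — missense.
Codon 7: GGA (Gly) → GGC (Gly) — synonymous.
Synonymous: 2 of 4.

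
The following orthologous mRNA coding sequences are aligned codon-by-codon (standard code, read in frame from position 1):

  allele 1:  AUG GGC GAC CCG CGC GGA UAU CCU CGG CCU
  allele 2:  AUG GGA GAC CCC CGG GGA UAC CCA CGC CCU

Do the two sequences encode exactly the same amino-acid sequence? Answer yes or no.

Codon 1: AUG Met / AUG Met — identical.
Codon 2: GGC Gly / GGA Gly — synonymous.
Codon 3: GAC Asp / GAC Asp — identical.
Codon 4: CCG Pro / CCC Pro — synonymous.
Codon 5: CGC Arg / CGG Arg — synonymous.
Codon 6: GGA Gly / GGA Gly — identical.
Codon 7: UAU Tyr / UAC Tyr — synonymous.
Codon 8: CCU Pro / CCA Pro — synonymous.
Codon 9: CGG Arg / CGC Arg — synonymous.
Codon 10: CCU Pro / CCU Pro — identical.
Nonsynonymous differences: 0 → same protein.

yes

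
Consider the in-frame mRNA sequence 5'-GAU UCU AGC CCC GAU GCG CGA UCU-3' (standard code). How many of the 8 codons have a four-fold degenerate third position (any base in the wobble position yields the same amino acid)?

5

Codon 1 GAU (Asp): third position 2-fold.
Codon 2 UCU (Ser): third position 4-fold.
Codon 3 AGC (Ser): third position 2-fold.
Codon 4 CCC (Pro): third position 4-fold.
Codon 5 GAU (Asp): third position 2-fold.
Codon 6 GCG (Ala): third position 4-fold.
Codon 7 CGA (Arg): third position 4-fold.
Codon 8 UCU (Ser): third position 4-fold.
Four-fold degenerate third positions: 5.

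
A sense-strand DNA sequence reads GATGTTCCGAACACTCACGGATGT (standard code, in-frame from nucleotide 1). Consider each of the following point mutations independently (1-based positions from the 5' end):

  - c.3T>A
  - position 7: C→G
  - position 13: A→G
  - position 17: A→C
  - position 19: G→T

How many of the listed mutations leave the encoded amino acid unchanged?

0

Codon 1: GAT (Asp) → GAA (Glu) — missense.
Codon 3: CCG (Pro) → GCG (Ala) — missense.
Codon 5: ACT (Thr) → GCT (Ala) — missense.
Codon 6: CAC (His) → CCC (Pro) — missense.
Codon 7: GGA (Gly) → TGA (Stop) — nonsense.
Synonymous: 0 of 5.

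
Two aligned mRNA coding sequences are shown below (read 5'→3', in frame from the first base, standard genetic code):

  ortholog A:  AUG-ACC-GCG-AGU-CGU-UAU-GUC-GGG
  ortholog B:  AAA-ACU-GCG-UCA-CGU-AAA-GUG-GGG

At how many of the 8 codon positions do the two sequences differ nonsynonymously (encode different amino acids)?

Codon 1: AUG Met / AAA Lys — nonsynonymous.
Codon 2: ACC Thr / ACU Thr — synonymous.
Codon 3: GCG Ala / GCG Ala — identical.
Codon 4: AGU Ser / UCA Ser — synonymous.
Codon 5: CGU Arg / CGU Arg — identical.
Codon 6: UAU Tyr / AAA Lys — nonsynonymous.
Codon 7: GUC Val / GUG Val — synonymous.
Codon 8: GGG Gly / GGG Gly — identical.
Nonsynonymous differences: 2.

2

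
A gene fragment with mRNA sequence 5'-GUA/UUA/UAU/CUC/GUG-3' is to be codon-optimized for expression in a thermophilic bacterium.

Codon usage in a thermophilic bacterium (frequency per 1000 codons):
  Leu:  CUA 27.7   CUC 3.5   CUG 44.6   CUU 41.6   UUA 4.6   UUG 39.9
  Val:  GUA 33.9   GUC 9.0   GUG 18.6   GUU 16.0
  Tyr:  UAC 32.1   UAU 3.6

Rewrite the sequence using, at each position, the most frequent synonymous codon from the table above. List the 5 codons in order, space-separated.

Codon 1 (Val): best is GUA at 33.9.
Codon 2 (Leu): best is CUG at 44.6.
Codon 3 (Tyr): best is UAC at 32.1.
Codon 4 (Leu): best is CUG at 44.6.
Codon 5 (Val): best is GUA at 33.9.

GUA CUG UAC CUG GUA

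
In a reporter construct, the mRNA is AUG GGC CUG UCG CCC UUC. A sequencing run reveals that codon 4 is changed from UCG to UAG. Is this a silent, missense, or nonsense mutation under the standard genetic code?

Position 11 falls in codon 4: UCG → Ser.
After the substitution the codon is UAG → Stop.
The new codon is a stop codon, so this is a nonsense mutation.

nonsense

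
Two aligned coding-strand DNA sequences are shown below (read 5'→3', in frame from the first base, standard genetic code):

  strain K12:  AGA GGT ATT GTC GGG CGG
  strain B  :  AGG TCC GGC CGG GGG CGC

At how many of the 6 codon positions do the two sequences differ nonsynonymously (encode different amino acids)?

Codon 1: AGA Arg / AGG Arg — synonymous.
Codon 2: GGT Gly / TCC Ser — nonsynonymous.
Codon 3: ATT Ile / GGC Gly — nonsynonymous.
Codon 4: GTC Val / CGG Arg — nonsynonymous.
Codon 5: GGG Gly / GGG Gly — identical.
Codon 6: CGG Arg / CGC Arg — synonymous.
Nonsynonymous differences: 3.

3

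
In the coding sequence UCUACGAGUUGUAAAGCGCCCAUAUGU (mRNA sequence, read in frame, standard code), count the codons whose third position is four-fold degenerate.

Codon 1 UCU (Ser): third position 4-fold.
Codon 2 ACG (Thr): third position 4-fold.
Codon 3 AGU (Ser): third position 2-fold.
Codon 4 UGU (Cys): third position 2-fold.
Codon 5 AAA (Lys): third position 2-fold.
Codon 6 GCG (Ala): third position 4-fold.
Codon 7 CCC (Pro): third position 4-fold.
Codon 8 AUA (Ile): third position 3-fold.
Codon 9 UGU (Cys): third position 2-fold.
Four-fold degenerate third positions: 4.

4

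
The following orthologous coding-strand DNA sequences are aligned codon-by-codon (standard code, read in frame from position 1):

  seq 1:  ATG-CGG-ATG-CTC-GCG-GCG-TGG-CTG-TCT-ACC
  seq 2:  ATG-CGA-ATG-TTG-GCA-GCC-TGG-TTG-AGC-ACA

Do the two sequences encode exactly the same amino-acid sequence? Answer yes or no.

yes

Codon 1: ATG Met / ATG Met — identical.
Codon 2: CGG Arg / CGA Arg — synonymous.
Codon 3: ATG Met / ATG Met — identical.
Codon 4: CTC Leu / TTG Leu — synonymous.
Codon 5: GCG Ala / GCA Ala — synonymous.
Codon 6: GCG Ala / GCC Ala — synonymous.
Codon 7: TGG Trp / TGG Trp — identical.
Codon 8: CTG Leu / TTG Leu — synonymous.
Codon 9: TCT Ser / AGC Ser — synonymous.
Codon 10: ACC Thr / ACA Thr — synonymous.
Nonsynonymous differences: 0 → same protein.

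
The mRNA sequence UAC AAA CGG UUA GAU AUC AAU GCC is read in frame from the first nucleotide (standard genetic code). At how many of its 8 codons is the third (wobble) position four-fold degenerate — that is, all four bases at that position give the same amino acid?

Codon 1 UAC (Tyr): third position 2-fold.
Codon 2 AAA (Lys): third position 2-fold.
Codon 3 CGG (Arg): third position 4-fold.
Codon 4 UUA (Leu): third position 2-fold.
Codon 5 GAU (Asp): third position 2-fold.
Codon 6 AUC (Ile): third position 3-fold.
Codon 7 AAU (Asn): third position 2-fold.
Codon 8 GCC (Ala): third position 4-fold.
Four-fold degenerate third positions: 2.

2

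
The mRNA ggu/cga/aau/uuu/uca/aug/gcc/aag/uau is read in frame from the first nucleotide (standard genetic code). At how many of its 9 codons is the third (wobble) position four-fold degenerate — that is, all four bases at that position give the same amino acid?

Codon 1 GGU (Gly): third position 4-fold.
Codon 2 CGA (Arg): third position 4-fold.
Codon 3 AAU (Asn): third position 2-fold.
Codon 4 UUU (Phe): third position 2-fold.
Codon 5 UCA (Ser): third position 4-fold.
Codon 6 AUG (Met): third position 1-fold.
Codon 7 GCC (Ala): third position 4-fold.
Codon 8 AAG (Lys): third position 2-fold.
Codon 9 UAU (Tyr): third position 2-fold.
Four-fold degenerate third positions: 4.

4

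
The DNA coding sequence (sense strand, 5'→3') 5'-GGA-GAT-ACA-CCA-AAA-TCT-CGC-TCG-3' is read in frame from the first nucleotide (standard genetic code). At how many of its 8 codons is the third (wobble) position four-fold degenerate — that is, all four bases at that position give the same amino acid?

Codon 1 GGA (Gly): third position 4-fold.
Codon 2 GAT (Asp): third position 2-fold.
Codon 3 ACA (Thr): third position 4-fold.
Codon 4 CCA (Pro): third position 4-fold.
Codon 5 AAA (Lys): third position 2-fold.
Codon 6 TCT (Ser): third position 4-fold.
Codon 7 CGC (Arg): third position 4-fold.
Codon 8 TCG (Ser): third position 4-fold.
Four-fold degenerate third positions: 6.

6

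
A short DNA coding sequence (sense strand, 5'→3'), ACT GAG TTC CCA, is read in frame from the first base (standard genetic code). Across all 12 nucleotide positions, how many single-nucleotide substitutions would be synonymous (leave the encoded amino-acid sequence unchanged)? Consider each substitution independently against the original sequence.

Codon 1 (ACT, Thr): 3 synonymous substitutions.
Codon 2 (GAG, Glu): 1 synonymous substitution.
Codon 3 (TTC, Phe): 1 synonymous substitution.
Codon 4 (CCA, Pro): 3 synonymous substitutions.
Total: 3 + 1 + 1 + 3 = 8.

8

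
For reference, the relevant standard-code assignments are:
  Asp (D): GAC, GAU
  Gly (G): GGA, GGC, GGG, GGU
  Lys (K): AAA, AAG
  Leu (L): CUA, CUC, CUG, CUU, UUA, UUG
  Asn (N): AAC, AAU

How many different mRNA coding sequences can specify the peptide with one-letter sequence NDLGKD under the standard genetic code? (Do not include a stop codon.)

Asn: 2 codons.
Asp: 2 codons.
Leu: 6 codons.
Gly: 4 codons.
Lys: 2 codons.
Asp: 2 codons.
2 × 2 × 6 × 4 × 2 × 2 = 384.

384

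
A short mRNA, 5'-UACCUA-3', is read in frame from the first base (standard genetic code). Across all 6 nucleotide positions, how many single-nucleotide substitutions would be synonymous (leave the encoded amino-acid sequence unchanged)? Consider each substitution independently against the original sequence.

Codon 1 (UAC, Tyr): 1 synonymous substitution.
Codon 2 (CUA, Leu): 4 synonymous substitutions.
Total: 1 + 4 = 5.

5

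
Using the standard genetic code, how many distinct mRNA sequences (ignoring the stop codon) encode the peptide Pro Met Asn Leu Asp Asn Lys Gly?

Pro: 4 codons.
Met: 1 codon.
Asn: 2 codons.
Leu: 6 codons.
Asp: 2 codons.
Asn: 2 codons.
Lys: 2 codons.
Gly: 4 codons.
4 × 1 × 2 × 6 × 2 × 2 × 2 × 4 = 1536.

1536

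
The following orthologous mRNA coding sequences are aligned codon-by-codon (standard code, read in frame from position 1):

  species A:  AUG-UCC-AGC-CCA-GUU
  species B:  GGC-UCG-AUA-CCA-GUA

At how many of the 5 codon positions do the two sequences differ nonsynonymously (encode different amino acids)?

Codon 1: AUG Met / GGC Gly — nonsynonymous.
Codon 2: UCC Ser / UCG Ser — synonymous.
Codon 3: AGC Ser / AUA Ile — nonsynonymous.
Codon 4: CCA Pro / CCA Pro — identical.
Codon 5: GUU Val / GUA Val — synonymous.
Nonsynonymous differences: 2.

2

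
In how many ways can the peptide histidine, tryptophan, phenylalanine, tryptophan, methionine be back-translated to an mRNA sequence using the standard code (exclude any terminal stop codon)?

His: 2 codons.
Trp: 1 codon.
Phe: 2 codons.
Trp: 1 codon.
Met: 1 codon.
2 × 1 × 2 × 1 × 1 = 4.

4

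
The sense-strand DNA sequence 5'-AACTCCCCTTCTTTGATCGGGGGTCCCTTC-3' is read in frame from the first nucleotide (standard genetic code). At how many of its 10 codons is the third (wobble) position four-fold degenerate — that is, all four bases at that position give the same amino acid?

Codon 1 AAC (Asn): third position 2-fold.
Codon 2 TCC (Ser): third position 4-fold.
Codon 3 CCT (Pro): third position 4-fold.
Codon 4 TCT (Ser): third position 4-fold.
Codon 5 TTG (Leu): third position 2-fold.
Codon 6 ATC (Ile): third position 3-fold.
Codon 7 GGG (Gly): third position 4-fold.
Codon 8 GGT (Gly): third position 4-fold.
Codon 9 CCC (Pro): third position 4-fold.
Codon 10 TTC (Phe): third position 2-fold.
Four-fold degenerate third positions: 6.

6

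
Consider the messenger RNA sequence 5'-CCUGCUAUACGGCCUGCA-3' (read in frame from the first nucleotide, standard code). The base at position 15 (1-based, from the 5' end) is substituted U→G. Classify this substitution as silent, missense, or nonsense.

Position 15 falls in codon 5: CCU → Pro.
After the substitution the codon is CCG → Pro.
Both encode Pro, so the change is synonymous.

silent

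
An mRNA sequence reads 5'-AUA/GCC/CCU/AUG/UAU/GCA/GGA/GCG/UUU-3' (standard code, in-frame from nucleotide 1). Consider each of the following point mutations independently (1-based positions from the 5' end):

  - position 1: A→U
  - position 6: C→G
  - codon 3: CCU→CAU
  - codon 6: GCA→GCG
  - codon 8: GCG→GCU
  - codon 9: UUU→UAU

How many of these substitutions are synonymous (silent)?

Codon 1: AUA (Ile) → UUA (Leu) — missense.
Codon 2: GCC (Ala) → GCG (Ala) — synonymous.
Codon 3: CCU (Pro) → CAU (His) — missense.
Codon 6: GCA (Ala) → GCG (Ala) — synonymous.
Codon 8: GCG (Ala) → GCU (Ala) — synonymous.
Codon 9: UUU (Phe) → UAU (Tyr) — missense.
Synonymous: 3 of 6.

3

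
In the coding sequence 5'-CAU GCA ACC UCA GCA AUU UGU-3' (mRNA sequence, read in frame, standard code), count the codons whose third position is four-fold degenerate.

4

Codon 1 CAU (His): third position 2-fold.
Codon 2 GCA (Ala): third position 4-fold.
Codon 3 ACC (Thr): third position 4-fold.
Codon 4 UCA (Ser): third position 4-fold.
Codon 5 GCA (Ala): third position 4-fold.
Codon 6 AUU (Ile): third position 3-fold.
Codon 7 UGU (Cys): third position 2-fold.
Four-fold degenerate third positions: 4.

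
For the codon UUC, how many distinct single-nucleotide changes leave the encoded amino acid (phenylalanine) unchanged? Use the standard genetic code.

Position 1: none → 0 synonymous.
Position 2: none → 0 synonymous.
Position 3: UUU → 1 synonymous.
Total: 0 + 0 + 1 = 1.

1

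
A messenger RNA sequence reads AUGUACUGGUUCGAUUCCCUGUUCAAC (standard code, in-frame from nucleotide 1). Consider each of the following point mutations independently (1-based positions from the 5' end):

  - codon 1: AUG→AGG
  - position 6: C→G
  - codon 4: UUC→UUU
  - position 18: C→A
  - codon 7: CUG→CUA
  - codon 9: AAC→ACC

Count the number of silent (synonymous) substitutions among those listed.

3

Codon 1: AUG (Met) → AGG (Arg) — missense.
Codon 2: UAC (Tyr) → UAG (Stop) — nonsense.
Codon 4: UUC (Phe) → UUU (Phe) — synonymous.
Codon 6: UCC (Ser) → UCA (Ser) — synonymous.
Codon 7: CUG (Leu) → CUA (Leu) — synonymous.
Codon 9: AAC (Asn) → ACC (Thr) — missense.
Synonymous: 3 of 6.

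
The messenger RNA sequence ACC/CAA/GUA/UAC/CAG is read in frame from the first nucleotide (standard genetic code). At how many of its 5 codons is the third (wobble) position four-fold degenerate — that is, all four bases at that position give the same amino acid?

Codon 1 ACC (Thr): third position 4-fold.
Codon 2 CAA (Gln): third position 2-fold.
Codon 3 GUA (Val): third position 4-fold.
Codon 4 UAC (Tyr): third position 2-fold.
Codon 5 CAG (Gln): third position 2-fold.
Four-fold degenerate third positions: 2.

2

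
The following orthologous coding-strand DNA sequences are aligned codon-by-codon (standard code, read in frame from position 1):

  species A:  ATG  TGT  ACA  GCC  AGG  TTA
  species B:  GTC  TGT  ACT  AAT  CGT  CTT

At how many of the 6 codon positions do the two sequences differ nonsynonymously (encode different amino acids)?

Codon 1: ATG Met / GTC Val — nonsynonymous.
Codon 2: TGT Cys / TGT Cys — identical.
Codon 3: ACA Thr / ACT Thr — synonymous.
Codon 4: GCC Ala / AAT Asn — nonsynonymous.
Codon 5: AGG Arg / CGT Arg — synonymous.
Codon 6: TTA Leu / CTT Leu — synonymous.
Nonsynonymous differences: 2.

2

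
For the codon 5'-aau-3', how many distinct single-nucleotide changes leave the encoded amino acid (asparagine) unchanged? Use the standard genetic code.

1

Position 1: none → 0 synonymous.
Position 2: none → 0 synonymous.
Position 3: AAC → 1 synonymous.
Total: 0 + 0 + 1 = 1.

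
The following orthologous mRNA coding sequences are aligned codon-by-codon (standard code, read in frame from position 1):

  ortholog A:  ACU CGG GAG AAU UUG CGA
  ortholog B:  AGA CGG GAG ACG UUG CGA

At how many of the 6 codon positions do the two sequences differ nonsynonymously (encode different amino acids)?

2

Codon 1: ACU Thr / AGA Arg — nonsynonymous.
Codon 2: CGG Arg / CGG Arg — identical.
Codon 3: GAG Glu / GAG Glu — identical.
Codon 4: AAU Asn / ACG Thr — nonsynonymous.
Codon 5: UUG Leu / UUG Leu — identical.
Codon 6: CGA Arg / CGA Arg — identical.
Nonsynonymous differences: 2.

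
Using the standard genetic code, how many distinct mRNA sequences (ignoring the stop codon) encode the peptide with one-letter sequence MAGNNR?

Met: 1 codon.
Ala: 4 codons.
Gly: 4 codons.
Asn: 2 codons.
Asn: 2 codons.
Arg: 6 codons.
1 × 4 × 4 × 2 × 2 × 6 = 384.

384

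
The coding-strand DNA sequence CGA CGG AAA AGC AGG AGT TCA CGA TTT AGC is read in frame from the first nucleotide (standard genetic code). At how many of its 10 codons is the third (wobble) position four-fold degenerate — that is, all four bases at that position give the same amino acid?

4

Codon 1 CGA (Arg): third position 4-fold.
Codon 2 CGG (Arg): third position 4-fold.
Codon 3 AAA (Lys): third position 2-fold.
Codon 4 AGC (Ser): third position 2-fold.
Codon 5 AGG (Arg): third position 2-fold.
Codon 6 AGT (Ser): third position 2-fold.
Codon 7 TCA (Ser): third position 4-fold.
Codon 8 CGA (Arg): third position 4-fold.
Codon 9 TTT (Phe): third position 2-fold.
Codon 10 AGC (Ser): third position 2-fold.
Four-fold degenerate third positions: 4.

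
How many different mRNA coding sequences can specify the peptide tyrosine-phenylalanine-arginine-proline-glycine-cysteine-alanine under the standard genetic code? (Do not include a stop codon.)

3072

Tyr: 2 codons.
Phe: 2 codons.
Arg: 6 codons.
Pro: 4 codons.
Gly: 4 codons.
Cys: 2 codons.
Ala: 4 codons.
2 × 2 × 6 × 4 × 4 × 2 × 4 = 3072.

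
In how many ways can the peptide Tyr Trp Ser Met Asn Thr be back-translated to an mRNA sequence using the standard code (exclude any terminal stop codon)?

Tyr: 2 codons.
Trp: 1 codon.
Ser: 6 codons.
Met: 1 codon.
Asn: 2 codons.
Thr: 4 codons.
2 × 1 × 6 × 1 × 2 × 4 = 96.

96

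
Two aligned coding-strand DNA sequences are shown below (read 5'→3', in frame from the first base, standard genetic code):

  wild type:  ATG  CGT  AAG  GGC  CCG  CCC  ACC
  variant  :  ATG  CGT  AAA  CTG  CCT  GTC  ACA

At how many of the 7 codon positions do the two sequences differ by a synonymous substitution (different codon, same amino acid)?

3

Codon 1: ATG Met / ATG Met — identical.
Codon 2: CGT Arg / CGT Arg — identical.
Codon 3: AAG Lys / AAA Lys — synonymous.
Codon 4: GGC Gly / CTG Leu — nonsynonymous.
Codon 5: CCG Pro / CCT Pro — synonymous.
Codon 6: CCC Pro / GTC Val — nonsynonymous.
Codon 7: ACC Thr / ACA Thr — synonymous.
Synonymous differences: 3.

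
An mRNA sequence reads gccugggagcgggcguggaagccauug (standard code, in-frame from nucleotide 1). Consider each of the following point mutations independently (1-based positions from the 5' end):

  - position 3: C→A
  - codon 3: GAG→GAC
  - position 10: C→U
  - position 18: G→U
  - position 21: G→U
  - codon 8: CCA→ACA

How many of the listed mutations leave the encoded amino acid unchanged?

Codon 1: GCC (Ala) → GCA (Ala) — synonymous.
Codon 3: GAG (Glu) → GAC (Asp) — missense.
Codon 4: CGG (Arg) → UGG (Trp) — missense.
Codon 6: UGG (Trp) → UGU (Cys) — missense.
Codon 7: AAG (Lys) → AAU (Asn) — missense.
Codon 8: CCA (Pro) → ACA (Thr) — missense.
Synonymous: 1 of 6.

1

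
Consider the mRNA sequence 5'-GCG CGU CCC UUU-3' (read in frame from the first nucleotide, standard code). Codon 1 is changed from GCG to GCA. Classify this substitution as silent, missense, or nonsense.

silent

Position 3 falls in codon 1: GCG → Ala.
After the substitution the codon is GCA → Ala.
Both encode Ala, so the change is synonymous.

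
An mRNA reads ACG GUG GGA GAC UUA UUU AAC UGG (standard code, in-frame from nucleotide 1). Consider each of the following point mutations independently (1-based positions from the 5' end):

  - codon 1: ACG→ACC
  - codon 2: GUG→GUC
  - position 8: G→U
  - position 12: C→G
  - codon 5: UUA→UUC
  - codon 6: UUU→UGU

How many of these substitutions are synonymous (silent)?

Codon 1: ACG (Thr) → ACC (Thr) — synonymous.
Codon 2: GUG (Val) → GUC (Val) — synonymous.
Codon 3: GGA (Gly) → GUA (Val) — missense.
Codon 4: GAC (Asp) → GAG (Glu) — missense.
Codon 5: UUA (Leu) → UUC (Phe) — missense.
Codon 6: UUU (Phe) → UGU (Cys) — missense.
Synonymous: 2 of 6.

2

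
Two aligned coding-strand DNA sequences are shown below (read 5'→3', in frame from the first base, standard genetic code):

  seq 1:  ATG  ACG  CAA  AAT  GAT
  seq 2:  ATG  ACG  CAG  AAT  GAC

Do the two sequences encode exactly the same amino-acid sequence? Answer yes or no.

yes

Codon 1: ATG Met / ATG Met — identical.
Codon 2: ACG Thr / ACG Thr — identical.
Codon 3: CAA Gln / CAG Gln — synonymous.
Codon 4: AAT Asn / AAT Asn — identical.
Codon 5: GAT Asp / GAC Asp — synonymous.
Nonsynonymous differences: 0 → same protein.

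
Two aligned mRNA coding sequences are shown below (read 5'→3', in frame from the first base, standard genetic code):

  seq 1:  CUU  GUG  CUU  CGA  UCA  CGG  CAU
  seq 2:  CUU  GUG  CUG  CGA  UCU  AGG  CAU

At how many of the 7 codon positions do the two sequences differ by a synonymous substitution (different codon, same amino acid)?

3

Codon 1: CUU Leu / CUU Leu — identical.
Codon 2: GUG Val / GUG Val — identical.
Codon 3: CUU Leu / CUG Leu — synonymous.
Codon 4: CGA Arg / CGA Arg — identical.
Codon 5: UCA Ser / UCU Ser — synonymous.
Codon 6: CGG Arg / AGG Arg — synonymous.
Codon 7: CAU His / CAU His — identical.
Synonymous differences: 3.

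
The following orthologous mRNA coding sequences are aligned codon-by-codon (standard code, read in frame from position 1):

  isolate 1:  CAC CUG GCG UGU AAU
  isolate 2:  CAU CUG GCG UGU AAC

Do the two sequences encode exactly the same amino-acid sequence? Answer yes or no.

yes

Codon 1: CAC His / CAU His — synonymous.
Codon 2: CUG Leu / CUG Leu — identical.
Codon 3: GCG Ala / GCG Ala — identical.
Codon 4: UGU Cys / UGU Cys — identical.
Codon 5: AAU Asn / AAC Asn — synonymous.
Nonsynonymous differences: 0 → same protein.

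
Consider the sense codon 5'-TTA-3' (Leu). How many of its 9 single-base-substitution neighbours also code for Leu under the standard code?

2

Position 1: CTA → 1 synonymous.
Position 2: none → 0 synonymous.
Position 3: TTG → 1 synonymous.
Total: 1 + 0 + 1 = 2.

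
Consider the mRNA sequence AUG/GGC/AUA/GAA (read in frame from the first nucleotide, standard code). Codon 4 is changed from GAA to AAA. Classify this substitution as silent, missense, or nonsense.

Position 10 falls in codon 4: GAA → Glu.
After the substitution the codon is AAA → Lys.
Glu ≠ Lys, so this is a missense mutation.

missense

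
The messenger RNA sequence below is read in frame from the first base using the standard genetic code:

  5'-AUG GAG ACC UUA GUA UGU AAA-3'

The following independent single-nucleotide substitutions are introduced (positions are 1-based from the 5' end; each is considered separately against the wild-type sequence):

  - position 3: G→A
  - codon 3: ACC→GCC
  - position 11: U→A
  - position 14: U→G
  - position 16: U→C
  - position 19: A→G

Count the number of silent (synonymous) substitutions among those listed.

0

Codon 1: AUG (Met) → AUA (Ile) — missense.
Codon 3: ACC (Thr) → GCC (Ala) — missense.
Codon 4: UUA (Leu) → UAA (Stop) — nonsense.
Codon 5: GUA (Val) → GGA (Gly) — missense.
Codon 6: UGU (Cys) → CGU (Arg) — missense.
Codon 7: AAA (Lys) → GAA (Glu) — missense.
Synonymous: 0 of 6.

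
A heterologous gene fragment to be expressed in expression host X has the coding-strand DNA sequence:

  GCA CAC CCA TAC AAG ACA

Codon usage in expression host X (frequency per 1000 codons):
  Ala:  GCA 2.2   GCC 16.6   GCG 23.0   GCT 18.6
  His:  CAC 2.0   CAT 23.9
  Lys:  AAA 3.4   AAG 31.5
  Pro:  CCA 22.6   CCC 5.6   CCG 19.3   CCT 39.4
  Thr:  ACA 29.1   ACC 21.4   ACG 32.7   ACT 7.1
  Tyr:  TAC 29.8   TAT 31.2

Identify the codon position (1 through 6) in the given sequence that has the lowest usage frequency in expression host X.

2

Codon 1 GCA (Ala): 2.2 per 1000.
Codon 2 CAC (His): 2.0 per 1000.
Codon 3 CCA (Pro): 22.6 per 1000.
Codon 4 TAC (Tyr): 29.8 per 1000.
Codon 5 AAG (Lys): 31.5 per 1000.
Codon 6 ACA (Thr): 29.1 per 1000.
Lowest frequency is 2.0 at codon 2.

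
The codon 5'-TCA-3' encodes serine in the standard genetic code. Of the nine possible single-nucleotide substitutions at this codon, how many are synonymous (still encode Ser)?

3

Position 1: none → 0 synonymous.
Position 2: none → 0 synonymous.
Position 3: TCT, TCC, TCG → 3 synonymous.
Total: 0 + 0 + 3 = 3.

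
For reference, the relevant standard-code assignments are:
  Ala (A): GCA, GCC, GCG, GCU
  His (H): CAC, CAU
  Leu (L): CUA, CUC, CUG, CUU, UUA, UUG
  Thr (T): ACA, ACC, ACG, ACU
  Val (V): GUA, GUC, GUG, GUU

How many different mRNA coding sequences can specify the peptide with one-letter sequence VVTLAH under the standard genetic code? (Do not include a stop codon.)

Val: 4 codons.
Val: 4 codons.
Thr: 4 codons.
Leu: 6 codons.
Ala: 4 codons.
His: 2 codons.
4 × 4 × 4 × 6 × 4 × 2 = 3072.

3072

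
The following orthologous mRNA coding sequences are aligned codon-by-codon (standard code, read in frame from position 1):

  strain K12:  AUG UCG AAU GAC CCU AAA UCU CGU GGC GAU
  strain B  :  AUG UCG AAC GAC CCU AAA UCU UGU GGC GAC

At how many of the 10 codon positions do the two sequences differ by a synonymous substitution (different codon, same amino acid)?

2

Codon 1: AUG Met / AUG Met — identical.
Codon 2: UCG Ser / UCG Ser — identical.
Codon 3: AAU Asn / AAC Asn — synonymous.
Codon 4: GAC Asp / GAC Asp — identical.
Codon 5: CCU Pro / CCU Pro — identical.
Codon 6: AAA Lys / AAA Lys — identical.
Codon 7: UCU Ser / UCU Ser — identical.
Codon 8: CGU Arg / UGU Cys — nonsynonymous.
Codon 9: GGC Gly / GGC Gly — identical.
Codon 10: GAU Asp / GAC Asp — synonymous.
Synonymous differences: 2.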